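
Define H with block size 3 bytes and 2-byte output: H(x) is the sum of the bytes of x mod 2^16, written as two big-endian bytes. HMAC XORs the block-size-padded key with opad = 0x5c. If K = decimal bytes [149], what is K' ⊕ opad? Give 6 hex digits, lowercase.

c95c5c

Key decimal bytes [149] = 95 is 1 byte ≤ B = 3; zero-pad to 3 bytes: K' = 95 00 00.
XOR each byte with 0x5c: 95⊕5c=c9, 00⊕5c=5c, 00⊕5c=5c.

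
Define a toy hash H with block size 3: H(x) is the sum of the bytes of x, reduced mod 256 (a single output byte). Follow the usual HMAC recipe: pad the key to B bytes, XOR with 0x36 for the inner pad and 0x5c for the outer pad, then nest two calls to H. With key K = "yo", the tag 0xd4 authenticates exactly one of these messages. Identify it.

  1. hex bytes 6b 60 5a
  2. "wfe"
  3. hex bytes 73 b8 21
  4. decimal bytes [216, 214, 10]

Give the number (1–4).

Key "yo" = 79 6f is 2 bytes ≤ B = 3; zero-pad to 3 bytes: K' = 79 6f 00.
K' ⊕ ipad = 4f 59 36; K' ⊕ opad = 25 33 5c.
m1: inner = H(4f 59 36 6b 60 5a) = 03; tag = H(25 33 5c 03) = b7
m2: inner = H(4f 59 36 77 66 65) = 20; tag = H(25 33 5c 20) = d4 ← matches
m3: inner = H(4f 59 36 73 b8 21) = 2a; tag = H(25 33 5c 2a) = de
m4: inner = H(4f 59 36 d8 d6 0a) = 96; tag = H(25 33 5c 96) = 4a

2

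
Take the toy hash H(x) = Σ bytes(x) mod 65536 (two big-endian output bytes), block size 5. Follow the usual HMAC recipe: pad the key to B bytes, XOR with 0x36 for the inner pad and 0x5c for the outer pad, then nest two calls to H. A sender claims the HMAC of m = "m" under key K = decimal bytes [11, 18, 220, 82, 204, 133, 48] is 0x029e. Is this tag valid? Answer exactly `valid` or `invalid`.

Key decimal bytes [11, 18, 220, 82, 204, 133, 48] = 0b 12 dc 52 cc 85 30 is 7 bytes > B = 5, so hash it first: H(key) = 02 cc, then zero-pad to 5 bytes: K' = 02 cc 00 00 00.
K' ⊕ ipad = 34 fa 36 36 36; K' ⊕ opad = 5e 90 5c 5c 5c.
Inner hash: sum = 52+250+54+54+54+109 = 573 → 02 3d.
Outer hash (recomputed tag): sum = 94+144+92+92+92+2+61 = 577 → 02 41.
Recomputed tag = 0241; claimed = 029e → mismatch.

invalid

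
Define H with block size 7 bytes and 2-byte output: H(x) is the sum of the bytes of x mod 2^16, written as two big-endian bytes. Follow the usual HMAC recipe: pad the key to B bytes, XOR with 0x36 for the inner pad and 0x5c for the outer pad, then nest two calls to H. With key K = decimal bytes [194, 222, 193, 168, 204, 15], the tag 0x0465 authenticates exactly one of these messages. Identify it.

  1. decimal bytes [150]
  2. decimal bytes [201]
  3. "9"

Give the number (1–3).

1

Key decimal bytes [194, 222, 193, 168, 204, 15] = c2 de c1 a8 cc 0f is 6 bytes ≤ B = 7; zero-pad to 7 bytes: K' = c2 de c1 a8 cc 0f 00.
K' ⊕ ipad = f4 e8 f7 9e fa 39 36; K' ⊕ opad = 9e 82 9d f4 90 53 5c.
m1: inner = H(f4 e8 f7 9e fa 39 36 96) = 05 70; tag = H(9e 82 9d f4 90 53 5c 05 70) = 0465 ← matches
m2: inner = H(f4 e8 f7 9e fa 39 36 c9) = 05 a3; tag = H(9e 82 9d f4 90 53 5c 05 a3) = 0498
m3: inner = H(f4 e8 f7 9e fa 39 36 39) = 05 13; tag = H(9e 82 9d f4 90 53 5c 05 13) = 0408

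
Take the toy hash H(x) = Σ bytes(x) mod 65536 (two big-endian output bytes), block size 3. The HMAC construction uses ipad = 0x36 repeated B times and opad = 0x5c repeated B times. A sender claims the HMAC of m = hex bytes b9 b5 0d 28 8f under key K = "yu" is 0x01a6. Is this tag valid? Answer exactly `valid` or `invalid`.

Key "yu" = 79 75 is 2 bytes ≤ B = 3; zero-pad to 3 bytes: K' = 79 75 00.
K' ⊕ ipad = 4f 43 36; K' ⊕ opad = 25 29 5c.
Inner hash: sum = 79+67+54+185+181+13+40+143 = 762 → 02 fa.
Outer hash (recomputed tag): sum = 37+41+92+2+250 = 422 → 01 a6.
Recomputed tag = 01a6; claimed = 01a6 → match.

valid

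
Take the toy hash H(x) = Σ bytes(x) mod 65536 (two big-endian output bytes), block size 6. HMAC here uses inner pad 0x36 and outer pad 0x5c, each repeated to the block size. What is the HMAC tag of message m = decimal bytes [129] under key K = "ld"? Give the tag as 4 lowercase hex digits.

01df

Key "ld" = 6c 64 is 2 bytes ≤ B = 6; zero-pad to 6 bytes: K' = 6c 64 00 00 00 00.
K' ⊕ ipad = 5a 52 36 36 36 36.  K' ⊕ opad = 30 38 5c 5c 5c 5c.
Inner input = (K'⊕ipad) ∥ m = 5a 52 36 36 36 36 ∥ 81.
Inner hash: sum = 90+82+54+54+54+54+129 = 517 → 02 05.
Outer input = (K'⊕opad) ∥ inner = 30 38 5c 5c 5c 5c ∥ 02 05.
Outer hash (tag): sum = 48+56+92+92+92+92+2+5 = 479 → 01 df.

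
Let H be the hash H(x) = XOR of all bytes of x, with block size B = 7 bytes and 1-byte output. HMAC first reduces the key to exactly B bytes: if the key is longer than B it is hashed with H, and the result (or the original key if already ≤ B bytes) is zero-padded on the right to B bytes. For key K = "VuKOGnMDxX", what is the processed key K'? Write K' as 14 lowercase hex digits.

27000000000000

|K| = 10 > B = 7, so first hash the key.
H(K): XOR 56⊕75⊕4b⊕4f⊕47⊕6e⊕4d⊕44⊕78⊕58 = 27.
Zero-pad H(K) = 27 to 7 bytes: K' = 27 00 00 00 00 00 00.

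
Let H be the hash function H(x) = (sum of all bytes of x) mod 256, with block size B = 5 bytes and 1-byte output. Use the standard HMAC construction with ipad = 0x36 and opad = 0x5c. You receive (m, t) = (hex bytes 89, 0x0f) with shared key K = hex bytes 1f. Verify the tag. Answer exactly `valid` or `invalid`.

invalid

Key hex bytes 1f is 1 byte ≤ B = 5; zero-pad to 5 bytes: K' = 1f 00 00 00 00.
K' ⊕ ipad = 29 36 36 36 36; K' ⊕ opad = 43 5c 5c 5c 5c.
Inner hash: sum = 41+54+54+54+54+137 = 394; mod 256 = 138 → 8a.
Outer hash (recomputed tag): sum = 67+92+92+92+92+138 = 573; mod 256 = 61 → 3d.
Recomputed tag = 3d; claimed = 0f → mismatch.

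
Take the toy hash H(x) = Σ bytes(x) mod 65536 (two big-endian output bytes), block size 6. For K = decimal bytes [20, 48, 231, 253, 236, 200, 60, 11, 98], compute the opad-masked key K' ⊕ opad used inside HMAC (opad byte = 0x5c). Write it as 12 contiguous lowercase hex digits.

58d95c5c5c5c

Key decimal bytes [20, 48, 231, 253, 236, 200, 60, 11, 98] = 14 30 e7 fd ec c8 3c 0b 62 is 9 bytes > B = 6, so hash it first: H(key) = 04 85, then zero-pad to 6 bytes: K' = 04 85 00 00 00 00.
XOR each byte with 0x5c: 04⊕5c=58, 85⊕5c=d9, 00⊕5c=5c, 00⊕5c=5c, 00⊕5c=5c, 00⊕5c=5c.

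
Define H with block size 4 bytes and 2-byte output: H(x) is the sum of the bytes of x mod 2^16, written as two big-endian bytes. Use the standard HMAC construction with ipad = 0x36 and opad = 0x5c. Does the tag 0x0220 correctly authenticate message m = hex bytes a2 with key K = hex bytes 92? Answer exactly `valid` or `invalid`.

Key hex bytes 92 is 1 byte ≤ B = 4; zero-pad to 4 bytes: K' = 92 00 00 00.
K' ⊕ ipad = a4 36 36 36; K' ⊕ opad = ce 5c 5c 5c.
Inner hash: sum = 164+54+54+54+162 = 488 → 01 e8.
Outer hash (recomputed tag): sum = 206+92+92+92+1+232 = 715 → 02 cb.
Recomputed tag = 02cb; claimed = 0220 → mismatch.

invalid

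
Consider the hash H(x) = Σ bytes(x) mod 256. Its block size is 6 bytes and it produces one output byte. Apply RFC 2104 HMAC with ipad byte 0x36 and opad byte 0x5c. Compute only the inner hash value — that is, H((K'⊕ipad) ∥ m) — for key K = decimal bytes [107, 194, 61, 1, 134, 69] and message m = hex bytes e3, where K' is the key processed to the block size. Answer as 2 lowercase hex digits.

99

Key decimal bytes [107, 194, 61, 1, 134, 69] = 6b c2 3d 01 86 45 is exactly B = 6 bytes: K' = 6b c2 3d 01 86 45.
K' ⊕ ipad = 5d f4 0b 37 b0 73.
Inner input = 5d f4 0b 37 b0 73 ∥ e3.
Inner hash: sum = 93+244+11+55+176+115+227 = 921; mod 256 = 153 → 99.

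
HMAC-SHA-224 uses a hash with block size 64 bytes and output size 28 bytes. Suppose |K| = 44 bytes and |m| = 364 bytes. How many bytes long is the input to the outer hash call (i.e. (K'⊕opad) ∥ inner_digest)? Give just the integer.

92

Key is 44 ≤ 64 bytes, zero-padded: |K'| = 64.
Outer input = (K'⊕opad) ∥ H(inner) → 64 + 28 = 92 bytes.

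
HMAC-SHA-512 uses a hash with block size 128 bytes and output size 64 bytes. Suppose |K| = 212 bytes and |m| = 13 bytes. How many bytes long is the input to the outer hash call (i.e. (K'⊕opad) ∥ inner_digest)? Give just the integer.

192

Key is 212 > 128 bytes, so it is hashed to 64 bytes then zero-padded to 128: |K'| = 128.
Outer input = (K'⊕opad) ∥ H(inner) → 128 + 64 = 192 bytes.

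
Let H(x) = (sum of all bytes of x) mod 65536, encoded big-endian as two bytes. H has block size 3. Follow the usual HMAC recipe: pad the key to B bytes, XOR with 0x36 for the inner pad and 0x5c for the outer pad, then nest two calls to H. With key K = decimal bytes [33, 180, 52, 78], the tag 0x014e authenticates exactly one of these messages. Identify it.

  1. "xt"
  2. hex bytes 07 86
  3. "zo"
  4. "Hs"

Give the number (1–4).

Key decimal bytes [33, 180, 52, 78] = 21 b4 34 4e is 4 bytes > B = 3, so hash it first: H(key) = 01 57, then zero-pad to 3 bytes: K' = 01 57 00.
K' ⊕ ipad = 37 61 36; K' ⊕ opad = 5d 0b 5c.
m1: inner = H(37 61 36 78 74) = 01 ba; tag = H(5d 0b 5c 01 ba) = 017f
m2: inner = H(37 61 36 07 86) = 01 5b; tag = H(5d 0b 5c 01 5b) = 0120
m3: inner = H(37 61 36 7a 6f) = 01 b7; tag = H(5d 0b 5c 01 b7) = 017c
m4: inner = H(37 61 36 48 73) = 01 89; tag = H(5d 0b 5c 01 89) = 014e ← matches

4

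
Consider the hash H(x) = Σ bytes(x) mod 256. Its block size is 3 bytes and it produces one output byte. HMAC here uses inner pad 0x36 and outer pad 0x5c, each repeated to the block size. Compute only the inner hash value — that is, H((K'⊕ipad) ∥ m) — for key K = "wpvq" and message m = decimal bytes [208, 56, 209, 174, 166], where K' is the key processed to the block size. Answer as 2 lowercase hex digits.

Key "wpvq" = 77 70 76 71 is 4 bytes > B = 3, so hash it first: H(key) = ce, then zero-pad to 3 bytes: K' = ce 00 00.
K' ⊕ ipad = f8 36 36.
Inner input = f8 36 36 ∥ d0 38 d1 ae a6.
Inner hash: sum = 248+54+54+208+56+209+174+166 = 1169; mod 256 = 145 → 91.

91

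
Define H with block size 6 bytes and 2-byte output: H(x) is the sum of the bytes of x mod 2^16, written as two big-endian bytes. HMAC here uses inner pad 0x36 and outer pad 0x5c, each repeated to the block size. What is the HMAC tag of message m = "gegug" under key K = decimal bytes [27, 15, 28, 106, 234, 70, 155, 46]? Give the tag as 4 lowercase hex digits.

Key decimal bytes [27, 15, 28, 106, 234, 70, 155, 46] = 1b 0f 1c 6a ea 46 9b 2e is 8 bytes > B = 6, so hash it first: H(key) = 02 a9, then zero-pad to 6 bytes: K' = 02 a9 00 00 00 00.
K' ⊕ ipad = 34 9f 36 36 36 36.  K' ⊕ opad = 5e f5 5c 5c 5c 5c.
Inner input = (K'⊕ipad) ∥ m = 34 9f 36 36 36 36 ∥ 67 65 67 75 67.
Inner hash: sum = 52+159+54+54+54+54+103+101+103+117+103 = 954 → 03 ba.
Outer input = (K'⊕opad) ∥ inner = 5e f5 5c 5c 5c 5c ∥ 03 ba.
Outer hash (tag): sum = 94+245+92+92+92+92+3+186 = 896 → 03 80.

0380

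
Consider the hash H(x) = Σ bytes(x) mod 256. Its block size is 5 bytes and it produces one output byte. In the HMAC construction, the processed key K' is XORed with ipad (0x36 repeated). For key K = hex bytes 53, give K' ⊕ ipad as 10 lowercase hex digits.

6536363636

Key hex bytes 53 is 1 byte ≤ B = 5; zero-pad to 5 bytes: K' = 53 00 00 00 00.
XOR each byte with 0x36: 53⊕36=65, 00⊕36=36, 00⊕36=36, 00⊕36=36, 00⊕36=36.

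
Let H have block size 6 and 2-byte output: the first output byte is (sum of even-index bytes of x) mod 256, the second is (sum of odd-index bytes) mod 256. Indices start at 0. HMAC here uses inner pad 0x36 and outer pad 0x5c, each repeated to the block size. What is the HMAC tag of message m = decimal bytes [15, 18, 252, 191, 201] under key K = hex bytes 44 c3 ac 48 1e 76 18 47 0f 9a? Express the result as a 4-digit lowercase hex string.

6487

Key hex bytes 44 c3 ac 48 1e 76 18 47 0f 9a is 10 bytes > B = 6, so hash it first: H(key) = 35 62, then zero-pad to 6 bytes: K' = 35 62 00 00 00 00.
K' ⊕ ipad = 03 54 36 36 36 36.  K' ⊕ opad = 69 3e 5c 5c 5c 5c.
Inner input = (K'⊕ipad) ∥ m = 03 54 36 36 36 36 ∥ 0f 12 fc bf c9.
Inner hash: even-index sum = 579 mod 256 = 67; odd-index sum = 401 mod 256 = 145 → 43 91.
Outer input = (K'⊕opad) ∥ inner = 69 3e 5c 5c 5c 5c ∥ 43 91.
Outer hash (tag): even-index sum = 356 mod 256 = 100; odd-index sum = 391 mod 256 = 135 → 64 87.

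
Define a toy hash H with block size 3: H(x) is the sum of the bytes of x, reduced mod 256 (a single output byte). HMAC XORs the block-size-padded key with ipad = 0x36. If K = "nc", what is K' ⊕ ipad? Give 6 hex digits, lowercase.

585536

Key "nc" = 6e 63 is 2 bytes ≤ B = 3; zero-pad to 3 bytes: K' = 6e 63 00.
XOR each byte with 0x36: 6e⊕36=58, 63⊕36=55, 00⊕36=36.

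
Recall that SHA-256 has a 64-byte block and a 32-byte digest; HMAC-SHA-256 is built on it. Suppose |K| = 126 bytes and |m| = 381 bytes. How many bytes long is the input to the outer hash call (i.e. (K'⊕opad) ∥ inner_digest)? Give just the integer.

Key is 126 > 64 bytes, so it is hashed to 32 bytes then zero-padded to 64: |K'| = 64.
Outer input = (K'⊕opad) ∥ H(inner) → 64 + 32 = 96 bytes.

96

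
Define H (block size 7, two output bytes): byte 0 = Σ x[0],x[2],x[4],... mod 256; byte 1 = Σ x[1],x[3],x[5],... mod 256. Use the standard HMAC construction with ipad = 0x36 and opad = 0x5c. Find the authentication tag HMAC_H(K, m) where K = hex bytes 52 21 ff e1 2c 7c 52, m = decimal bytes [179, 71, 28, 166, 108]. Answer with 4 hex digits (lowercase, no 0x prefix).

a2f2

Key hex bytes 52 21 ff e1 2c 7c 52 is exactly B = 7 bytes: K' = 52 21 ff e1 2c 7c 52.
K' ⊕ ipad = 64 17 c9 d7 1a 4a 64.  K' ⊕ opad = 0e 7d a3 bd 70 20 0e.
Inner input = (K'⊕ipad) ∥ m = 64 17 c9 d7 1a 4a 64 ∥ b3 47 1c a6 6c.
Inner hash: even-index sum = 664 mod 256 = 152; odd-index sum = 627 mod 256 = 115 → 98 73.
Outer input = (K'⊕opad) ∥ inner = 0e 7d a3 bd 70 20 0e ∥ 98 73.
Outer hash (tag): even-index sum = 418 mod 256 = 162; odd-index sum = 498 mod 256 = 242 → a2 f2.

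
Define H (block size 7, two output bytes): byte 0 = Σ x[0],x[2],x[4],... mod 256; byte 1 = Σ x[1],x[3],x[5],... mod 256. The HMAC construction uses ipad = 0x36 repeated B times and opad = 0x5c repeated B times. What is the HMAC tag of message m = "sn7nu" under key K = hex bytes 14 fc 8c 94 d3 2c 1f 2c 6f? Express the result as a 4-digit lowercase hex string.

da21

Key hex bytes 14 fc 8c 94 d3 2c 1f 2c 6f is 9 bytes > B = 7, so hash it first: H(key) = 01 e8, then zero-pad to 7 bytes: K' = 01 e8 00 00 00 00 00.
K' ⊕ ipad = 37 de 36 36 36 36 36.  K' ⊕ opad = 5d b4 5c 5c 5c 5c 5c.
Inner input = (K'⊕ipad) ∥ m = 37 de 36 36 36 36 36 ∥ 73 6e 37 6e 75.
Inner hash: even-index sum = 437 mod 256 = 181; odd-index sum = 617 mod 256 = 105 → b5 69.
Outer input = (K'⊕opad) ∥ inner = 5d b4 5c 5c 5c 5c 5c ∥ b5 69.
Outer hash (tag): even-index sum = 474 mod 256 = 218; odd-index sum = 545 mod 256 = 33 → da 21.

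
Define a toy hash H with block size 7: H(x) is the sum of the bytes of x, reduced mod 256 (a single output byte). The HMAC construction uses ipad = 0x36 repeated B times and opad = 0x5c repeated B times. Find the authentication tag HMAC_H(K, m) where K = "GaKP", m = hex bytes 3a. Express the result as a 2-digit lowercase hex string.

Key "GaKP" = 47 61 4b 50 is 4 bytes ≤ B = 7; zero-pad to 7 bytes: K' = 47 61 4b 50 00 00 00.
K' ⊕ ipad = 71 57 7d 66 36 36 36.  K' ⊕ opad = 1b 3d 17 0c 5c 5c 5c.
Inner input = (K'⊕ipad) ∥ m = 71 57 7d 66 36 36 36 ∥ 3a.
Inner hash: sum = 113+87+125+102+54+54+54+58 = 647; mod 256 = 135 → 87.
Outer input = (K'⊕opad) ∥ inner = 1b 3d 17 0c 5c 5c 5c ∥ 87.
Outer hash (tag): sum = 27+61+23+12+92+92+92+135 = 534; mod 256 = 22 → 16.

16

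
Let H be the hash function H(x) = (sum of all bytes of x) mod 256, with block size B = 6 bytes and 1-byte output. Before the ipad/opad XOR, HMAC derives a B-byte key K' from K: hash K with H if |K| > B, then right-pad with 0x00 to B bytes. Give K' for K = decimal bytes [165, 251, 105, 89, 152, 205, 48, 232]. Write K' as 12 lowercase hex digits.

|K| = 8 > B = 6, so first hash the key.
H(K): sum = 165+251+105+89+152+205+48+232 = 1247; mod 256 = 223 → df.
Zero-pad H(K) = df to 6 bytes: K' = df 00 00 00 00 00.

df0000000000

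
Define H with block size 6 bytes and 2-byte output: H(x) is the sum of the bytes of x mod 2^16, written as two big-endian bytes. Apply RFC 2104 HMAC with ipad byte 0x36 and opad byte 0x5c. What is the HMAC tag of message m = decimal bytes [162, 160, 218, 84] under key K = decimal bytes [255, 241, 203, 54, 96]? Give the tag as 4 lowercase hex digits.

Key decimal bytes [255, 241, 203, 54, 96] = ff f1 cb 36 60 is 5 bytes ≤ B = 6; zero-pad to 6 bytes: K' = ff f1 cb 36 60 00.
K' ⊕ ipad = c9 c7 fd 00 56 36.  K' ⊕ opad = a3 ad 97 6a 3c 5c.
Inner input = (K'⊕ipad) ∥ m = c9 c7 fd 00 56 36 ∥ a2 a0 da 54.
Inner hash: sum = 201+199+253+0+86+54+162+160+218+84 = 1417 → 05 89.
Outer input = (K'⊕opad) ∥ inner = a3 ad 97 6a 3c 5c ∥ 05 89.
Outer hash (tag): sum = 163+173+151+106+60+92+5+137 = 887 → 03 77.

0377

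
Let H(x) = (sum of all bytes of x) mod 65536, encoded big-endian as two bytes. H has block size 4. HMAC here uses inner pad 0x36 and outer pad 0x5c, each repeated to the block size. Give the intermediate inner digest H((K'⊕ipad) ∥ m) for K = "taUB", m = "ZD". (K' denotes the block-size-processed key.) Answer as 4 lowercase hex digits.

Key "taUB" = 74 61 55 42 is exactly B = 4 bytes: K' = 74 61 55 42.
K' ⊕ ipad = 42 57 63 74.
Inner input = 42 57 63 74 ∥ 5a 44.
Inner hash: sum = 66+87+99+116+90+68 = 526 → 02 0e.

020e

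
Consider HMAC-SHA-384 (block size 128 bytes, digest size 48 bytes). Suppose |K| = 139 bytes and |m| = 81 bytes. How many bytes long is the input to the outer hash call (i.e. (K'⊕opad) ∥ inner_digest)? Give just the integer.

Key is 139 > 128 bytes, so it is hashed to 48 bytes then zero-padded to 128: |K'| = 128.
Outer input = (K'⊕opad) ∥ H(inner) → 128 + 48 = 176 bytes.

176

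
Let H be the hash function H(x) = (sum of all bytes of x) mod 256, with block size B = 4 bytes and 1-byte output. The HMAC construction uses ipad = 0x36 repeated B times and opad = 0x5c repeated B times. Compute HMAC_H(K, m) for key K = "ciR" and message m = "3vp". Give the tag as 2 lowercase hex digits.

45

Key "ciR" = 63 69 52 is 3 bytes ≤ B = 4; zero-pad to 4 bytes: K' = 63 69 52 00.
K' ⊕ ipad = 55 5f 64 36.  K' ⊕ opad = 3f 35 0e 5c.
Inner input = (K'⊕ipad) ∥ m = 55 5f 64 36 ∥ 33 76 70.
Inner hash: sum = 85+95+100+54+51+118+112 = 615; mod 256 = 103 → 67.
Outer input = (K'⊕opad) ∥ inner = 3f 35 0e 5c ∥ 67.
Outer hash (tag): sum = 63+53+14+92+103 = 325; mod 256 = 69 → 45.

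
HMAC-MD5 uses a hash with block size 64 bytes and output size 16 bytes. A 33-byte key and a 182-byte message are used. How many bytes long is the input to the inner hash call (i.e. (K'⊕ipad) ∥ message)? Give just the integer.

246

Key is 33 ≤ 64 bytes, zero-padded: |K'| = 64.
Inner input = (K'⊕ipad) ∥ m → 64 + 182 = 246 bytes.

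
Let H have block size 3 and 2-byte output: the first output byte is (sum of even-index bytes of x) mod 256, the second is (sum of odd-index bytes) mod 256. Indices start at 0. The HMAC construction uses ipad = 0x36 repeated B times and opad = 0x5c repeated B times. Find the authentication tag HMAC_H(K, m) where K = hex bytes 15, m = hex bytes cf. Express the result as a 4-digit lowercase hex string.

Key hex bytes 15 is 1 byte ≤ B = 3; zero-pad to 3 bytes: K' = 15 00 00.
K' ⊕ ipad = 23 36 36.  K' ⊕ opad = 49 5c 5c.
Inner input = (K'⊕ipad) ∥ m = 23 36 36 ∥ cf.
Inner hash: even-index sum = 89 mod 256 = 89; odd-index sum = 261 mod 256 = 5 → 59 05.
Outer input = (K'⊕opad) ∥ inner = 49 5c 5c ∥ 59 05.
Outer hash (tag): even-index sum = 170 mod 256 = 170; odd-index sum = 181 mod 256 = 181 → aa b5.

aab5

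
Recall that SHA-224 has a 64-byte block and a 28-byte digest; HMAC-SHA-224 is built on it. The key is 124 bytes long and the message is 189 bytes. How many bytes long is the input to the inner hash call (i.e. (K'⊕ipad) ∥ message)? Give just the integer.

253

Key is 124 > 64 bytes, so it is hashed to 28 bytes then zero-padded to 64: |K'| = 64.
Inner input = (K'⊕ipad) ∥ m → 64 + 189 = 253 bytes.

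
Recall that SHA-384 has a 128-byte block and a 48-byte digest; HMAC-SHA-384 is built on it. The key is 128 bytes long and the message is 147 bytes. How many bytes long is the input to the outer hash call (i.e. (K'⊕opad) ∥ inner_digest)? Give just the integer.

176

Key is 128 ≤ 128 bytes, zero-padded: |K'| = 128.
Outer input = (K'⊕opad) ∥ H(inner) → 128 + 48 = 176 bytes.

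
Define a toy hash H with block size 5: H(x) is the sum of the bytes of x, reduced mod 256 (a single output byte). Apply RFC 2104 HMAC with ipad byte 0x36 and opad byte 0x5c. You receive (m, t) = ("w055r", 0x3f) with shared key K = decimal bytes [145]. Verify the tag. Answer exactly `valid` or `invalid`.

valid

Key decimal bytes [145] = 91 is 1 byte ≤ B = 5; zero-pad to 5 bytes: K' = 91 00 00 00 00.
K' ⊕ ipad = a7 36 36 36 36; K' ⊕ opad = cd 5c 5c 5c 5c.
Inner hash: sum = 167+54+54+54+54+119+48+53+53+114 = 770; mod 256 = 2 → 02.
Outer hash (recomputed tag): sum = 205+92+92+92+92+2 = 575; mod 256 = 63 → 3f.
Recomputed tag = 3f; claimed = 3f → match.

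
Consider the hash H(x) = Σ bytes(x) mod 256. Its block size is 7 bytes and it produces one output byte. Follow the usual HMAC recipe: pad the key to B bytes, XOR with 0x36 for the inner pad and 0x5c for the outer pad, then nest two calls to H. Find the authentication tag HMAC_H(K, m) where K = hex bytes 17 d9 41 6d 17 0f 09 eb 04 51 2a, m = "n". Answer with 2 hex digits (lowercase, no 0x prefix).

46

Key hex bytes 17 d9 41 6d 17 0f 09 eb 04 51 2a is 11 bytes > B = 7, so hash it first: H(key) = 37, then zero-pad to 7 bytes: K' = 37 00 00 00 00 00 00.
K' ⊕ ipad = 01 36 36 36 36 36 36.  K' ⊕ opad = 6b 5c 5c 5c 5c 5c 5c.
Inner input = (K'⊕ipad) ∥ m = 01 36 36 36 36 36 36 ∥ 6e.
Inner hash: sum = 1+54+54+54+54+54+54+110 = 435; mod 256 = 179 → b3.
Outer input = (K'⊕opad) ∥ inner = 6b 5c 5c 5c 5c 5c 5c ∥ b3.
Outer hash (tag): sum = 107+92+92+92+92+92+92+179 = 838; mod 256 = 70 → 46.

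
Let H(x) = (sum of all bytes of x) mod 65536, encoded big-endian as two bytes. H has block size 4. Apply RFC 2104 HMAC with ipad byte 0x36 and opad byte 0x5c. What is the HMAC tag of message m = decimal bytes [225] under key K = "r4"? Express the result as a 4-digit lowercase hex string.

01e2

Key "r4" = 72 34 is 2 bytes ≤ B = 4; zero-pad to 4 bytes: K' = 72 34 00 00.
K' ⊕ ipad = 44 02 36 36.  K' ⊕ opad = 2e 68 5c 5c.
Inner input = (K'⊕ipad) ∥ m = 44 02 36 36 ∥ e1.
Inner hash: sum = 68+2+54+54+225 = 403 → 01 93.
Outer input = (K'⊕opad) ∥ inner = 2e 68 5c 5c ∥ 01 93.
Outer hash (tag): sum = 46+104+92+92+1+147 = 482 → 01 e2.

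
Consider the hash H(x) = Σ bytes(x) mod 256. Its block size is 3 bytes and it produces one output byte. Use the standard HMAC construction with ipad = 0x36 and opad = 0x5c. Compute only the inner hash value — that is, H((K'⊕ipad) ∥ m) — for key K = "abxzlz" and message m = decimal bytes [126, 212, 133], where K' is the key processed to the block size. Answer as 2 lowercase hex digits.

Key "abxzlz" = 61 62 78 7a 6c 7a is 6 bytes > B = 3, so hash it first: H(key) = 9b, then zero-pad to 3 bytes: K' = 9b 00 00.
K' ⊕ ipad = ad 36 36.
Inner input = ad 36 36 ∥ 7e d4 85.
Inner hash: sum = 173+54+54+126+212+133 = 752; mod 256 = 240 → f0.

f0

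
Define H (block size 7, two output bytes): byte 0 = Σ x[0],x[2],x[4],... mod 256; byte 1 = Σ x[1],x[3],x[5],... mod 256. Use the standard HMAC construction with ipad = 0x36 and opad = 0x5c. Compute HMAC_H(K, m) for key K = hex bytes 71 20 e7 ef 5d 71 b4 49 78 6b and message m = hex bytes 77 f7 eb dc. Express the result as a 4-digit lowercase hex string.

a16c

Key hex bytes 71 20 e7 ef 5d 71 b4 49 78 6b is 10 bytes > B = 7, so hash it first: H(key) = e1 34, then zero-pad to 7 bytes: K' = e1 34 00 00 00 00 00.
K' ⊕ ipad = d7 02 36 36 36 36 36.  K' ⊕ opad = bd 68 5c 5c 5c 5c 5c.
Inner input = (K'⊕ipad) ∥ m = d7 02 36 36 36 36 36 ∥ 77 f7 eb dc.
Inner hash: even-index sum = 844 mod 256 = 76; odd-index sum = 464 mod 256 = 208 → 4c d0.
Outer input = (K'⊕opad) ∥ inner = bd 68 5c 5c 5c 5c 5c ∥ 4c d0.
Outer hash (tag): even-index sum = 673 mod 256 = 161; odd-index sum = 364 mod 256 = 108 → a1 6c.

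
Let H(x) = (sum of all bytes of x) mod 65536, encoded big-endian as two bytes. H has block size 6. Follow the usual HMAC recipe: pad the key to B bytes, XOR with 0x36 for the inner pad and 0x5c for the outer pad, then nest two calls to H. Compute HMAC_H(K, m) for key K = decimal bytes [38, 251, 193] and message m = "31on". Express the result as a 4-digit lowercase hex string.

038c

Key decimal bytes [38, 251, 193] = 26 fb c1 is 3 bytes ≤ B = 6; zero-pad to 6 bytes: K' = 26 fb c1 00 00 00.
K' ⊕ ipad = 10 cd f7 36 36 36.  K' ⊕ opad = 7a a7 9d 5c 5c 5c.
Inner input = (K'⊕ipad) ∥ m = 10 cd f7 36 36 36 ∥ 33 31 6f 6e.
Inner hash: sum = 16+205+247+54+54+54+51+49+111+110 = 951 → 03 b7.
Outer input = (K'⊕opad) ∥ inner = 7a a7 9d 5c 5c 5c ∥ 03 b7.
Outer hash (tag): sum = 122+167+157+92+92+92+3+183 = 908 → 03 8c.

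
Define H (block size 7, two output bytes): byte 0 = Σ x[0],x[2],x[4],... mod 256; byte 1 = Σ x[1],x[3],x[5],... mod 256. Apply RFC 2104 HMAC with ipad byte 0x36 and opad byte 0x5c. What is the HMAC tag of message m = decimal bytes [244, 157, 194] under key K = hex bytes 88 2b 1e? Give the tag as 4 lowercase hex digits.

0d1e

Key hex bytes 88 2b 1e is 3 bytes ≤ B = 7; zero-pad to 7 bytes: K' = 88 2b 1e 00 00 00 00.
K' ⊕ ipad = be 1d 28 36 36 36 36.  K' ⊕ opad = d4 77 42 5c 5c 5c 5c.
Inner input = (K'⊕ipad) ∥ m = be 1d 28 36 36 36 36 ∥ f4 9d c2.
Inner hash: even-index sum = 495 mod 256 = 239; odd-index sum = 575 mod 256 = 63 → ef 3f.
Outer input = (K'⊕opad) ∥ inner = d4 77 42 5c 5c 5c 5c ∥ ef 3f.
Outer hash (tag): even-index sum = 525 mod 256 = 13; odd-index sum = 542 mod 256 = 30 → 0d 1e.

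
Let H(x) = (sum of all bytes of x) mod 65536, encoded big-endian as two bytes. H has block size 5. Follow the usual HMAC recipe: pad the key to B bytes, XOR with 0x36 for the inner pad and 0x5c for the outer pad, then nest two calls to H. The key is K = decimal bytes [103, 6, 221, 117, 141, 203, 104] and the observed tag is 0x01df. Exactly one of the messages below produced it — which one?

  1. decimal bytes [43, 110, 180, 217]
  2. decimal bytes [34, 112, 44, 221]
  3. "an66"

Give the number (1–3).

Key decimal bytes [103, 6, 221, 117, 141, 203, 104] = 67 06 dd 75 8d cb 68 is 7 bytes > B = 5, so hash it first: H(key) = 03 7f, then zero-pad to 5 bytes: K' = 03 7f 00 00 00.
K' ⊕ ipad = 35 49 36 36 36; K' ⊕ opad = 5f 23 5c 5c 5c.
m1: inner = H(35 49 36 36 36 2b 6e b4 d9) = 03 46; tag = H(5f 23 5c 5c 5c 03 46) = 01df ← matches
m2: inner = H(35 49 36 36 36 22 70 2c dd) = 02 bb; tag = H(5f 23 5c 5c 5c 02 bb) = 0253
m3: inner = H(35 49 36 36 36 61 6e 36 36) = 02 5b; tag = H(5f 23 5c 5c 5c 02 5b) = 01f3

1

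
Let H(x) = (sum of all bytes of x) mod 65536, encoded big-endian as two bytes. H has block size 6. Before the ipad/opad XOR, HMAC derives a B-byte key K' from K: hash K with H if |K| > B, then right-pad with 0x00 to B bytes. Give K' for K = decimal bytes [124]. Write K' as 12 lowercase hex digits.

Key decimal bytes [124] = 7c is 1 byte ≤ B = 6; zero-pad to 6 bytes: K' = 7c 00 00 00 00 00.

7c0000000000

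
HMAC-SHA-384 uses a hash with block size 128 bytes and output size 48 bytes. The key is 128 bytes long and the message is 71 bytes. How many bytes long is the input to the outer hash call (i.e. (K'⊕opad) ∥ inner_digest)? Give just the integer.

176

Key is 128 ≤ 128 bytes, zero-padded: |K'| = 128.
Outer input = (K'⊕opad) ∥ H(inner) → 128 + 48 = 176 bytes.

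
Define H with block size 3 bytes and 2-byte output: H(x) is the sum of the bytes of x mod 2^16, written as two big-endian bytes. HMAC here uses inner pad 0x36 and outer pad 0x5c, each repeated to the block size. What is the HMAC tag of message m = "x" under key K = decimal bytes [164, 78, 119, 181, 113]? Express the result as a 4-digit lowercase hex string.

0229

Key decimal bytes [164, 78, 119, 181, 113] = a4 4e 77 b5 71 is 5 bytes > B = 3, so hash it first: H(key) = 02 8f, then zero-pad to 3 bytes: K' = 02 8f 00.
K' ⊕ ipad = 34 b9 36.  K' ⊕ opad = 5e d3 5c.
Inner input = (K'⊕ipad) ∥ m = 34 b9 36 ∥ 78.
Inner hash: sum = 52+185+54+120 = 411 → 01 9b.
Outer input = (K'⊕opad) ∥ inner = 5e d3 5c ∥ 01 9b.
Outer hash (tag): sum = 94+211+92+1+155 = 553 → 02 29.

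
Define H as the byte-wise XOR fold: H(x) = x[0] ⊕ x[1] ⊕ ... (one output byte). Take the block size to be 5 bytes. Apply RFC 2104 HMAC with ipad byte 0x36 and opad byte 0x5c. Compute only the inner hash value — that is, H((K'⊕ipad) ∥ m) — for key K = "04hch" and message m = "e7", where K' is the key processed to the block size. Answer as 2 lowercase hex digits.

03

Key "04hch" = 30 34 68 63 68 is exactly B = 5 bytes: K' = 30 34 68 63 68.
K' ⊕ ipad = 06 02 5e 55 5e.
Inner input = 06 02 5e 55 5e ∥ 65 37.
Inner hash: XOR 06⊕02⊕5e⊕55⊕5e⊕65⊕37 = 03.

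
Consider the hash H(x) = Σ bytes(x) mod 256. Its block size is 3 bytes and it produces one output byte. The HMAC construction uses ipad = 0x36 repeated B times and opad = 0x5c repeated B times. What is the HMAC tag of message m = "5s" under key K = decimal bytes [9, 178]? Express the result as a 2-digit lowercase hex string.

Key decimal bytes [9, 178] = 09 b2 is 2 bytes ≤ B = 3; zero-pad to 3 bytes: K' = 09 b2 00.
K' ⊕ ipad = 3f 84 36.  K' ⊕ opad = 55 ee 5c.
Inner input = (K'⊕ipad) ∥ m = 3f 84 36 ∥ 35 73.
Inner hash: sum = 63+132+54+53+115 = 417; mod 256 = 161 → a1.
Outer input = (K'⊕opad) ∥ inner = 55 ee 5c ∥ a1.
Outer hash (tag): sum = 85+238+92+161 = 576; mod 256 = 64 → 40.

40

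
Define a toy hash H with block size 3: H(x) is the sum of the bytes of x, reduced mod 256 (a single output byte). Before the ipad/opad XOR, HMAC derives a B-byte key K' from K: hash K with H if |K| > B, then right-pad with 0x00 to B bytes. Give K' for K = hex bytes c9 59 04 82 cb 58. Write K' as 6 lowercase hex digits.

|K| = 6 > B = 3, so first hash the key.
H(K): sum = 201+89+4+130+203+88 = 715; mod 256 = 203 → cb.
Zero-pad H(K) = cb to 3 bytes: K' = cb 00 00.

cb0000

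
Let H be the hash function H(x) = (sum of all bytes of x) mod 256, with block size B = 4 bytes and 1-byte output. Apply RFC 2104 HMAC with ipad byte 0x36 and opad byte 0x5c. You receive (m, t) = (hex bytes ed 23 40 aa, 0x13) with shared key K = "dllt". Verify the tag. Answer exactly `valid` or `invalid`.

invalid

Key "dllt" = 64 6c 6c 74 is exactly B = 4 bytes: K' = 64 6c 6c 74.
K' ⊕ ipad = 52 5a 5a 42; K' ⊕ opad = 38 30 30 28.
Inner hash: sum = 82+90+90+66+237+35+64+170 = 834; mod 256 = 66 → 42.
Outer hash (recomputed tag): sum = 56+48+48+40+66 = 258; mod 256 = 2 → 02.
Recomputed tag = 02; claimed = 13 → mismatch.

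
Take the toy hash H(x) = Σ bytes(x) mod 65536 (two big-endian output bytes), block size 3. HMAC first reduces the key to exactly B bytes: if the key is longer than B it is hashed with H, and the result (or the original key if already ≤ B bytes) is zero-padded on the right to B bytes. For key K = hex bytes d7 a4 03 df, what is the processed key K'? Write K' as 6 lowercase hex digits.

025d00

|K| = 4 > B = 3, so first hash the key.
H(K): sum = 215+164+3+223 = 605 → 02 5d.
Zero-pad H(K) = 02 5d to 3 bytes: K' = 02 5d 00.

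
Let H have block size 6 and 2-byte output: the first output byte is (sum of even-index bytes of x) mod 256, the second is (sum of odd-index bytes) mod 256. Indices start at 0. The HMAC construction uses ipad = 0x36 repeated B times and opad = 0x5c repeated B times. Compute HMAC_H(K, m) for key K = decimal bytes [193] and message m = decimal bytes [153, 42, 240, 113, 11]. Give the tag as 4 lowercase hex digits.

4c51

Key decimal bytes [193] = c1 is 1 byte ≤ B = 6; zero-pad to 6 bytes: K' = c1 00 00 00 00 00.
K' ⊕ ipad = f7 36 36 36 36 36.  K' ⊕ opad = 9d 5c 5c 5c 5c 5c.
Inner input = (K'⊕ipad) ∥ m = f7 36 36 36 36 36 ∥ 99 2a f0 71 0b.
Inner hash: even-index sum = 759 mod 256 = 247; odd-index sum = 317 mod 256 = 61 → f7 3d.
Outer input = (K'⊕opad) ∥ inner = 9d 5c 5c 5c 5c 5c ∥ f7 3d.
Outer hash (tag): even-index sum = 588 mod 256 = 76; odd-index sum = 337 mod 256 = 81 → 4c 51.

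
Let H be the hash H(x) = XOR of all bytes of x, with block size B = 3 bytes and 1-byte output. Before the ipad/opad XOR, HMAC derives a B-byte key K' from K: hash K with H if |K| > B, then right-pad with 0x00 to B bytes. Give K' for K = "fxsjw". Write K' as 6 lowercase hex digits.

|K| = 5 > B = 3, so first hash the key.
H(K): XOR 66⊕78⊕73⊕6a⊕77 = 70.
Zero-pad H(K) = 70 to 3 bytes: K' = 70 00 00.

700000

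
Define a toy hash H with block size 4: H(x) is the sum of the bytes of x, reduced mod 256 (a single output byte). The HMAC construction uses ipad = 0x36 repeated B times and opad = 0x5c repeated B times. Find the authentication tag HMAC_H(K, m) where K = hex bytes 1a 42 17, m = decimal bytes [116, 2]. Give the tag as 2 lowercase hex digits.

78

Key hex bytes 1a 42 17 is 3 bytes ≤ B = 4; zero-pad to 4 bytes: K' = 1a 42 17 00.
K' ⊕ ipad = 2c 74 21 36.  K' ⊕ opad = 46 1e 4b 5c.
Inner input = (K'⊕ipad) ∥ m = 2c 74 21 36 ∥ 74 02.
Inner hash: sum = 44+116+33+54+116+2 = 365; mod 256 = 109 → 6d.
Outer input = (K'⊕opad) ∥ inner = 46 1e 4b 5c ∥ 6d.
Outer hash (tag): sum = 70+30+75+92+109 = 376; mod 256 = 120 → 78.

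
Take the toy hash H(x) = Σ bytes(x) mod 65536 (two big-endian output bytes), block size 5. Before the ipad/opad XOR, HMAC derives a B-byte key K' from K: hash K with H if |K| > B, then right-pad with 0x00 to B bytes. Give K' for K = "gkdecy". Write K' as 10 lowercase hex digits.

0277000000

|K| = 6 > B = 5, so first hash the key.
H(K): sum = 103+107+100+101+99+121 = 631 → 02 77.
Zero-pad H(K) = 02 77 to 5 bytes: K' = 02 77 00 00 00.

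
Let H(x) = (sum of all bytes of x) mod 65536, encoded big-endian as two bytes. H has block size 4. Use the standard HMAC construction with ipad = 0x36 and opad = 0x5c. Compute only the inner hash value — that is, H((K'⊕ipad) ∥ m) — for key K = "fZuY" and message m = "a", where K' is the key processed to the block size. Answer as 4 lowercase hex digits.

Key "fZuY" = 66 5a 75 59 is exactly B = 4 bytes: K' = 66 5a 75 59.
K' ⊕ ipad = 50 6c 43 6f.
Inner input = 50 6c 43 6f ∥ 61.
Inner hash: sum = 80+108+67+111+97 = 463 → 01 cf.

01cf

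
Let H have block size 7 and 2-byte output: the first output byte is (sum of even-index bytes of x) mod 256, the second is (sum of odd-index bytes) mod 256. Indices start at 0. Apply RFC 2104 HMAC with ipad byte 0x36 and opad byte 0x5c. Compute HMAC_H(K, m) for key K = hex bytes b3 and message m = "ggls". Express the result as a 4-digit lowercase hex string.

7815

Key hex bytes b3 is 1 byte ≤ B = 7; zero-pad to 7 bytes: K' = b3 00 00 00 00 00 00.
K' ⊕ ipad = 85 36 36 36 36 36 36.  K' ⊕ opad = ef 5c 5c 5c 5c 5c 5c.
Inner input = (K'⊕ipad) ∥ m = 85 36 36 36 36 36 36 ∥ 67 67 6c 73.
Inner hash: even-index sum = 513 mod 256 = 1; odd-index sum = 373 mod 256 = 117 → 01 75.
Outer input = (K'⊕opad) ∥ inner = ef 5c 5c 5c 5c 5c 5c ∥ 01 75.
Outer hash (tag): even-index sum = 632 mod 256 = 120; odd-index sum = 277 mod 256 = 21 → 78 15.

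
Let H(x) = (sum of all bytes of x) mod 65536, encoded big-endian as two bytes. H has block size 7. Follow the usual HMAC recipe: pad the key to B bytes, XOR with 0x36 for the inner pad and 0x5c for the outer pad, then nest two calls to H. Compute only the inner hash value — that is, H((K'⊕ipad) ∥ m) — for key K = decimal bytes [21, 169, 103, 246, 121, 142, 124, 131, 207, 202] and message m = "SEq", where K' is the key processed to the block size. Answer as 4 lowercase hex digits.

Key decimal bytes [21, 169, 103, 246, 121, 142, 124, 131, 207, 202] = 15 a9 67 f6 79 8e 7c 83 cf ca is 10 bytes > B = 7, so hash it first: H(key) = 05 ba, then zero-pad to 7 bytes: K' = 05 ba 00 00 00 00 00.
K' ⊕ ipad = 33 8c 36 36 36 36 36.
Inner input = 33 8c 36 36 36 36 36 ∥ 53 45 71.
Inner hash: sum = 51+140+54+54+54+54+54+83+69+113 = 726 → 02 d6.

02d6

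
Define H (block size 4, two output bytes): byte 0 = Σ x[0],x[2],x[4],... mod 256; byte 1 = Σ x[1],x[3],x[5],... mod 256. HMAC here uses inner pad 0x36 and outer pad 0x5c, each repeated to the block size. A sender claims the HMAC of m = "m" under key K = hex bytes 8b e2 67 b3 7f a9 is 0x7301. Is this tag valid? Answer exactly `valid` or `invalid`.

invalid

Key hex bytes 8b e2 67 b3 7f a9 is 6 bytes > B = 4, so hash it first: H(key) = 71 3e, then zero-pad to 4 bytes: K' = 71 3e 00 00.
K' ⊕ ipad = 47 08 36 36; K' ⊕ opad = 2d 62 5c 5c.
Inner hash: even-index sum = 234 mod 256 = 234; odd-index sum = 62 mod 256 = 62 → ea 3e.
Outer hash (recomputed tag): even-index sum = 371 mod 256 = 115; odd-index sum = 252 mod 256 = 252 → 73 fc.
Recomputed tag = 73fc; claimed = 7301 → mismatch.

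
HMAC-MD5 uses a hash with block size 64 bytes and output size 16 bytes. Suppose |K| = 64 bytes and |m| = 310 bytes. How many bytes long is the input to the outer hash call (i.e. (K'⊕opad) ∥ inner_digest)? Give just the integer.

Key is 64 ≤ 64 bytes, zero-padded: |K'| = 64.
Outer input = (K'⊕opad) ∥ H(inner) → 64 + 16 = 80 bytes.

80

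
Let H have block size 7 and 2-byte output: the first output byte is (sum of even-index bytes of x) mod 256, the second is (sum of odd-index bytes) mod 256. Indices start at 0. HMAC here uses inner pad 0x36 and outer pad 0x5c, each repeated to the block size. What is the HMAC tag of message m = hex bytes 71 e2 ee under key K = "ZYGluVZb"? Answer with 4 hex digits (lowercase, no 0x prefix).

Key "ZYGluVZb" = 5a 59 47 6c 75 56 5a 62 is 8 bytes > B = 7, so hash it first: H(key) = 70 7d, then zero-pad to 7 bytes: K' = 70 7d 00 00 00 00 00.
K' ⊕ ipad = 46 4b 36 36 36 36 36.  K' ⊕ opad = 2c 21 5c 5c 5c 5c 5c.
Inner input = (K'⊕ipad) ∥ m = 46 4b 36 36 36 36 36 ∥ 71 e2 ee.
Inner hash: even-index sum = 458 mod 256 = 202; odd-index sum = 534 mod 256 = 22 → ca 16.
Outer input = (K'⊕opad) ∥ inner = 2c 21 5c 5c 5c 5c 5c ∥ ca 16.
Outer hash (tag): even-index sum = 342 mod 256 = 86; odd-index sum = 419 mod 256 = 163 → 56 a3.

56a3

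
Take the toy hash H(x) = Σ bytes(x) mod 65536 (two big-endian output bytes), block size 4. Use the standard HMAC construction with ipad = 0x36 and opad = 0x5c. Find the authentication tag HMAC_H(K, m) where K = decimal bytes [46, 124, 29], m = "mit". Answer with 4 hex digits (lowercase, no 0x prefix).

013e

Key decimal bytes [46, 124, 29] = 2e 7c 1d is 3 bytes ≤ B = 4; zero-pad to 4 bytes: K' = 2e 7c 1d 00.
K' ⊕ ipad = 18 4a 2b 36.  K' ⊕ opad = 72 20 41 5c.
Inner input = (K'⊕ipad) ∥ m = 18 4a 2b 36 ∥ 6d 69 74.
Inner hash: sum = 24+74+43+54+109+105+116 = 525 → 02 0d.
Outer input = (K'⊕opad) ∥ inner = 72 20 41 5c ∥ 02 0d.
Outer hash (tag): sum = 114+32+65+92+2+13 = 318 → 01 3e.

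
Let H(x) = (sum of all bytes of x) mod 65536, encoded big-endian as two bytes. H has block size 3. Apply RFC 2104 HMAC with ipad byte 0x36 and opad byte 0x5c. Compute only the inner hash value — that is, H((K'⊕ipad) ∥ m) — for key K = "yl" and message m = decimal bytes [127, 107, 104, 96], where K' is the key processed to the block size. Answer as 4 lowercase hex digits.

Key "yl" = 79 6c is 2 bytes ≤ B = 3; zero-pad to 3 bytes: K' = 79 6c 00.
K' ⊕ ipad = 4f 5a 36.
Inner input = 4f 5a 36 ∥ 7f 6b 68 60.
Inner hash: sum = 79+90+54+127+107+104+96 = 657 → 02 91.

0291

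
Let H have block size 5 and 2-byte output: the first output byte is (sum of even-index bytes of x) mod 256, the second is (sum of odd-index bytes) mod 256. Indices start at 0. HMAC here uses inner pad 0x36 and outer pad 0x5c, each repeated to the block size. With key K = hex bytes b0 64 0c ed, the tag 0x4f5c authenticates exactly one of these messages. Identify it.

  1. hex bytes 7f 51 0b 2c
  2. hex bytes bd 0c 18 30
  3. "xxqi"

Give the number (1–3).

Key hex bytes b0 64 0c ed is 4 bytes ≤ B = 5; zero-pad to 5 bytes: K' = b0 64 0c ed 00.
K' ⊕ ipad = 86 52 3a db 36; K' ⊕ opad = ec 38 50 b1 5c.
m1: inner = H(86 52 3a db 36 7f 51 0b 2c) = 73 b7; tag = H(ec 38 50 b1 5c 73 b7) = 4f5c ← matches
m2: inner = H(86 52 3a db 36 bd 0c 18 30) = 32 02; tag = H(ec 38 50 b1 5c 32 02) = 9a1b
m3: inner = H(86 52 3a db 36 78 78 71 69) = d7 16; tag = H(ec 38 50 b1 5c d7 16) = aec0

1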